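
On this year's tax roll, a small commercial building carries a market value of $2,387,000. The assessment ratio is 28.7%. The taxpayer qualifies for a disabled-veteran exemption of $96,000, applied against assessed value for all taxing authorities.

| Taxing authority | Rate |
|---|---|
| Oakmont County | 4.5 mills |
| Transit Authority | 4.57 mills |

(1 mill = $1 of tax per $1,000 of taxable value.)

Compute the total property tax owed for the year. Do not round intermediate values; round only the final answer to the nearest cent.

$5,342.86

Assessed value = $2,387,000 × 0.287 = $685,069
Taxable value = $685,069 − $96,000 = $589,069
Oakmont County: $589,069 × 0.0045 = $2,650.8105
Transit Authority: $589,069 × 0.00457 = $2,692.04533
Total = $2,650.8105 + $2,692.04533 = $5,342.85583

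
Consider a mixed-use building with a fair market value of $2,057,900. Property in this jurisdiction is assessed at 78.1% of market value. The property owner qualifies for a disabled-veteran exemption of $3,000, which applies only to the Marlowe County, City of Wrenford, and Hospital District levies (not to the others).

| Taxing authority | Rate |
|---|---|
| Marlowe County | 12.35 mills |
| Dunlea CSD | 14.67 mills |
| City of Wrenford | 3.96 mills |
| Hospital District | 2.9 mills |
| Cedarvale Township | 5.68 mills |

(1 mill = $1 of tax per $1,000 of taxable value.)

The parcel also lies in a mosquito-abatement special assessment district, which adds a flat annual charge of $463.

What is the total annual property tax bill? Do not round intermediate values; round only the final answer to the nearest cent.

Assessed value = $2,057,900 × 0.781 = $1,607,219.9
Marlowe County: ($1,607,219.9 − $3,000) × 0.01235 = $1,604,219.9 × 0.01235 = $19,812.115765
Dunlea CSD: $1,607,219.9 × 0.01467 = $23,577.915933
City of Wrenford: ($1,607,219.9 − $3,000) × 0.00396 = $1,604,219.9 × 0.00396 = $6,352.710804
Hospital District: ($1,607,219.9 − $3,000) × 0.0029 = $1,604,219.9 × 0.0029 = $4,652.23771
Cedarvale Township: $1,607,219.9 × 0.00568 = $9,129.009032
Levies subtotal = $63,523.989244
Total = $63,523.989244 + $463 = $63,986.989244

$63,986.99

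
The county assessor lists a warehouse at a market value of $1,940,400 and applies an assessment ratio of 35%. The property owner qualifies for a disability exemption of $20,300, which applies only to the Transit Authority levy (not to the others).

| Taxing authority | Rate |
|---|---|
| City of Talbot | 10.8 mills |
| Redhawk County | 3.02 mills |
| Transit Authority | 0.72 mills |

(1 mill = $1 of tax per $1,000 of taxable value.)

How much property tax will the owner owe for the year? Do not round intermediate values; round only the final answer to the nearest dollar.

Assessed value = $1,940,400 × 0.35 = $679,140
City of Talbot: $679,140 × 0.0108 = $7,334.712
Redhawk County: $679,140 × 0.00302 = $2,051.0028
Transit Authority: ($679,140 − $20,300) × 0.00072 = $658,840 × 0.00072 = $474.3648
Total = $9,860.0796

$9,860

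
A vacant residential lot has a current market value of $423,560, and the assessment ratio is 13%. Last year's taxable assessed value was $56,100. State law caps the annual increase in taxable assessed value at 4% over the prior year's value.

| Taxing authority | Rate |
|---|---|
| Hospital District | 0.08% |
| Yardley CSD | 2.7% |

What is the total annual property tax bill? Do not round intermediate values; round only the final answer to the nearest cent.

Uncapped assessed value = $423,560 × 0.13 = $55,062.8
Cap limit = $56,100 × 1.04 = $58,344
Taxable assessed value = min($55,062.8, $58,344) = $55,062.8 (cap does not bind)
Hospital District: $55,062.8 × 0.0008 = $44.05024
Yardley CSD: $55,062.8 × 0.027 = $1,486.6956
Total = $1,530.74584

$1,530.75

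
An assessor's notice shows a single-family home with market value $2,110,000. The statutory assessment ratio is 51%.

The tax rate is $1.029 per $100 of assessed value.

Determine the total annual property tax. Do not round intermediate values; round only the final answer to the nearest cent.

$11,073.07

Assessed value = $2,110,000 × 0.51 = $1,076,100
Tax = $1,076,100 × 0.01029 = $11,073.069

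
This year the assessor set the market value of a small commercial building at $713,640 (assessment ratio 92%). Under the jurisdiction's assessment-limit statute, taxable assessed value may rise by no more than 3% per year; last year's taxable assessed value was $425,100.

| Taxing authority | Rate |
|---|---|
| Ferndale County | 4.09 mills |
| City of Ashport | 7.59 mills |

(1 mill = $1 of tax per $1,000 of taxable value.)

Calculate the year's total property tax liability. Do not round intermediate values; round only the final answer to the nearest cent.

Uncapped assessed value = $713,640 × 0.92 = $656,548.8
Cap limit = $425,100 × 1.03 = $437,853
Taxable assessed value = min($656,548.8, $437,853) = $437,853 (cap binds)
Ferndale County: $437,853 × 0.00409 = $1,790.81877
City of Ashport: $437,853 × 0.00759 = $3,323.30427
Total = $5,114.12304

$5,114.12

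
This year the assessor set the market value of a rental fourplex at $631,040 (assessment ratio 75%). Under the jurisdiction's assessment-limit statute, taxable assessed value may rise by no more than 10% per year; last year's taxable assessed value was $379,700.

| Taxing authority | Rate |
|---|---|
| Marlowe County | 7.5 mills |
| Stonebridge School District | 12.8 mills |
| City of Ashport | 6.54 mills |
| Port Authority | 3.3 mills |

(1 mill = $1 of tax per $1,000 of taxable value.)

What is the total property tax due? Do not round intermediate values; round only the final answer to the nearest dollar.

Uncapped assessed value = $631,040 × 0.75 = $473,280
Cap limit = $379,700 × 1.1 = $417,670
Taxable assessed value = min($473,280, $417,670) = $417,670 (cap binds)
Marlowe County: $417,670 × 0.0075 = $3,132.525
Stonebridge School District: $417,670 × 0.0128 = $5,346.176
City of Ashport: $417,670 × 0.00654 = $2,731.5618
Port Authority: $417,670 × 0.0033 = $1,378.311
Total = $12,588.5738

$12,589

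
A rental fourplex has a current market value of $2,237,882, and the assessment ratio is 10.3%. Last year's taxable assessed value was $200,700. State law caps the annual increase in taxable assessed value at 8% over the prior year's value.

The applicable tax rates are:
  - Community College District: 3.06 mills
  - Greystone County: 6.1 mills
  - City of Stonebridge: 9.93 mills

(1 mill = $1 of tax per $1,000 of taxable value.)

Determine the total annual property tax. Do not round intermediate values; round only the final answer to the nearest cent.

Uncapped assessed value = $2,237,882 × 0.103 = $230,501.846
Cap limit = $200,700 × 1.08 = $216,756
Taxable assessed value = min($230,501.846, $216,756) = $216,756 (cap binds)
Community College District: $216,756 × 0.00306 = $663.27336
Greystone County: $216,756 × 0.0061 = $1,322.2116
City of Stonebridge: $216,756 × 0.00993 = $2,152.38708
Total = $4,137.87204

$4,137.87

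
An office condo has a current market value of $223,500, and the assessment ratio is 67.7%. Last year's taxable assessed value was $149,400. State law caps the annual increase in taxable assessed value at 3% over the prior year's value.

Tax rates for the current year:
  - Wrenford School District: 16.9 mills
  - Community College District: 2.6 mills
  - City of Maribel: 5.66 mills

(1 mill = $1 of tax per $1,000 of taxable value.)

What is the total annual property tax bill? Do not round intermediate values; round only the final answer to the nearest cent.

Uncapped assessed value = $223,500 × 0.677 = $151,309.5
Cap limit = $149,400 × 1.03 = $153,882
Taxable assessed value = min($151,309.5, $153,882) = $151,309.5 (cap does not bind)
Wrenford School District: $151,309.5 × 0.0169 = $2,557.13055
Community College District: $151,309.5 × 0.0026 = $393.4047
City of Maribel: $151,309.5 × 0.00566 = $856.41177
Total = $3,806.94702

$3,806.95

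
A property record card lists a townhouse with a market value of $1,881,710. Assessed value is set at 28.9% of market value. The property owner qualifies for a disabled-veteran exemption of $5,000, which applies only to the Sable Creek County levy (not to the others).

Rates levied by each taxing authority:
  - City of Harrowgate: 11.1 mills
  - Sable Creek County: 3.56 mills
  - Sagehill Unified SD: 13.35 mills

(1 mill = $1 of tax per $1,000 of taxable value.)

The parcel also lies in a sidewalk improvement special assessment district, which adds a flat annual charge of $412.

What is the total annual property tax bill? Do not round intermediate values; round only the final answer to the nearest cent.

$15,626.44

Assessed value = $1,881,710 × 0.289 = $543,814.19
City of Harrowgate: $543,814.19 × 0.0111 = $6,036.337509
Sable Creek County: ($543,814.19 − $5,000) × 0.00356 = $538,814.19 × 0.00356 = $1,918.1785164
Sagehill Unified SD: $543,814.19 × 0.01335 = $7,259.9194365
Levies subtotal = $15,214.4354619
Total = $15,214.4354619 + $412 = $15,626.4354619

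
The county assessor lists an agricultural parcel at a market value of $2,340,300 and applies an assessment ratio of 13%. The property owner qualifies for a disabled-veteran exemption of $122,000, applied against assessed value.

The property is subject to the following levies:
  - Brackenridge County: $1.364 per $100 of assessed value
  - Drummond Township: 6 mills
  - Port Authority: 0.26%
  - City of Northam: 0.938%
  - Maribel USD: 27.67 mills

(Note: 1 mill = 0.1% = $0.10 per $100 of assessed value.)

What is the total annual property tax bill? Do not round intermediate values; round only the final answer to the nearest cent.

$10,804.95

Assessed value = $2,340,300 × 0.13 = $304,239
Taxable value = $304,239 − $122,000 = $182,239
Brackenridge County: $182,239 × 0.01364 = $2,485.73996
Drummond Township: $182,239 × 0.006 = $1,093.434
Port Authority: $182,239 × 0.0026 = $473.8214
City of Northam: $182,239 × 0.00938 = $1,709.40182
Maribel USD: $182,239 × 0.02767 = $5,042.55313
Total = $10,804.95031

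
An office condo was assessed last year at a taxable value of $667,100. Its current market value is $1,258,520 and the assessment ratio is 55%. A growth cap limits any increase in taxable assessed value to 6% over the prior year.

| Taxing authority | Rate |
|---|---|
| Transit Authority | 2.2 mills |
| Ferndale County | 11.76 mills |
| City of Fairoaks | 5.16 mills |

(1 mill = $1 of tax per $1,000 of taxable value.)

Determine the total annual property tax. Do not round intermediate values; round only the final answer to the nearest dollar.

Uncapped assessed value = $1,258,520 × 0.55 = $692,186
Cap limit = $667,100 × 1.06 = $707,126
Taxable assessed value = min($692,186, $707,126) = $692,186 (cap does not bind)
Transit Authority: $692,186 × 0.0022 = $1,522.8092
Ferndale County: $692,186 × 0.01176 = $8,140.10736
City of Fairoaks: $692,186 × 0.00516 = $3,571.67976
Total = $13,234.59632

$13,235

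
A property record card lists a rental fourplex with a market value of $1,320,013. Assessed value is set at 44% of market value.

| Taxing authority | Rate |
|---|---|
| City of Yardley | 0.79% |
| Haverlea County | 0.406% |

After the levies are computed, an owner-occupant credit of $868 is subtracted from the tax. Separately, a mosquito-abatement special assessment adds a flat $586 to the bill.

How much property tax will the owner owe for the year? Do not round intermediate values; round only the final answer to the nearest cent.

Assessed value = $1,320,013 × 0.44 = $580,805.72
City of Yardley: $580,805.72 × 0.0079 = $4,588.365188
Haverlea County: $580,805.72 × 0.00406 = $2,358.0712232
Levies subtotal = $6,946.4364112
After credit = $6,946.4364112 − $868 = $6,078.4364112
Total = $6,078.4364112 + $586 = $6,664.4364112

$6,664.44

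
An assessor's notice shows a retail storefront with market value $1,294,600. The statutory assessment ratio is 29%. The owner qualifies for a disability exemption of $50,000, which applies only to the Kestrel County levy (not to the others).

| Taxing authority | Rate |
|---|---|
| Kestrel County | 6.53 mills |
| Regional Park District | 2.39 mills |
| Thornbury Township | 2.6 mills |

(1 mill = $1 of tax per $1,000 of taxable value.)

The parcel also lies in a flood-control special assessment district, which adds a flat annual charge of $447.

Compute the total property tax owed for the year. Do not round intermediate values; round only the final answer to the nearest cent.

$4,445.50

Assessed value = $1,294,600 × 0.29 = $375,434
Kestrel County: ($375,434 − $50,000) × 0.00653 = $325,434 × 0.00653 = $2,125.08402
Regional Park District: $375,434 × 0.00239 = $897.28726
Thornbury Township: $375,434 × 0.0026 = $976.1284
Levies subtotal = $3,998.49968
Total = $3,998.49968 + $447 = $4,445.49968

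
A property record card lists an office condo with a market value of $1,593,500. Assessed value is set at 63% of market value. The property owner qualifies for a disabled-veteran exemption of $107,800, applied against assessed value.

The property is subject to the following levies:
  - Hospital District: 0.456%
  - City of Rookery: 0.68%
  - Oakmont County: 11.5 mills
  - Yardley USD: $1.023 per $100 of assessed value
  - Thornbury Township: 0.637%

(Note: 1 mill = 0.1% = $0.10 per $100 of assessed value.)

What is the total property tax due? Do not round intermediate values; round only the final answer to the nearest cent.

Assessed value = $1,593,500 × 0.63 = $1,003,905
Taxable value = $1,003,905 − $107,800 = $896,105
Hospital District: $896,105 × 0.00456 = $4,086.2388
City of Rookery: $896,105 × 0.0068 = $6,093.514
Oakmont County: $896,105 × 0.0115 = $10,305.2075
Yardley USD: $896,105 × 0.01023 = $9,167.15415
Thornbury Township: $896,105 × 0.00637 = $5,708.18885
Total = $35,360.3033

$35,360.30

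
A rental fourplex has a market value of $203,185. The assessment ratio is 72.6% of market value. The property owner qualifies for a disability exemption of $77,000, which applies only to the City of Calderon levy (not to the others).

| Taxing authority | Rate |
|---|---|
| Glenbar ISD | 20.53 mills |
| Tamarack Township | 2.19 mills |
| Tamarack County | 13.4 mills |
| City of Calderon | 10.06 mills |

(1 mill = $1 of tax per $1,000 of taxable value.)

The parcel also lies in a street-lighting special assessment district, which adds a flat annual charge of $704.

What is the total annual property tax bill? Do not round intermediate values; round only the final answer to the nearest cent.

Assessed value = $203,185 × 0.726 = $147,512.31
Glenbar ISD: $147,512.31 × 0.02053 = $3,028.4277243
Tamarack Township: $147,512.31 × 0.00219 = $323.0519589
Tamarack County: $147,512.31 × 0.0134 = $1,976.664954
City of Calderon: ($147,512.31 − $77,000) × 0.01006 = $70,512.31 × 0.01006 = $709.3538386
Levies subtotal = $6,037.4984758
Total = $6,037.4984758 + $704 = $6,741.4984758

$6,741.50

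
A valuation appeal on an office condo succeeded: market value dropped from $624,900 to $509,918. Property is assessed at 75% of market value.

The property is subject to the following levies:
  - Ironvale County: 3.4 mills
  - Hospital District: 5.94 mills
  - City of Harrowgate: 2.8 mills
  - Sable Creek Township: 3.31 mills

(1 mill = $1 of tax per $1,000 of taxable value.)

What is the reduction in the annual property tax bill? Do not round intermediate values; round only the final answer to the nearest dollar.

Old assessed value = $624,900 × 0.75 = $468,675
New assessed value = $509,918 × 0.75 = $382,438.5
Combined rate = 0.0034 + 0.00594 + 0.0028 + 0.00331 = 0.01545
Old tax = $468,675 × 0.01545 = $7,241.02875
New tax = $382,438.5 × 0.01545 = $5,908.674825
Reduction = $7,241.02875 − $5,908.674825 = $1,332.353925

$1,332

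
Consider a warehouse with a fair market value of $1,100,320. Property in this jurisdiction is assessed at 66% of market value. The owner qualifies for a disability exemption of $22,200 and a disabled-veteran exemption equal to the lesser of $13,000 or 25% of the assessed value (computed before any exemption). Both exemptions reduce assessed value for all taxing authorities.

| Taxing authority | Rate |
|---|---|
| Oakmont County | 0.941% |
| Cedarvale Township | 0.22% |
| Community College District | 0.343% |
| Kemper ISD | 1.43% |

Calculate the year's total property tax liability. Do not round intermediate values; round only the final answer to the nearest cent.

$20,274.27

Assessed value = $1,100,320 × 0.66 = $726,211.2
Disabled-veteran exemption = min($13,000, 25% × $726,211.2) = min($13,000, $181,552.8) = $13,000 (dollar cap binds)
Taxable value = $726,211.2 − $22,200 − $13,000 = $691,011.2
Oakmont County: $691,011.2 × 0.00941 = $6,502.415392
Cedarvale Township: $691,011.2 × 0.0022 = $1,520.22464
Community College District: $691,011.2 × 0.00343 = $2,370.168416
Kemper ISD: $691,011.2 × 0.0143 = $9,881.46016
Total = $20,274.268608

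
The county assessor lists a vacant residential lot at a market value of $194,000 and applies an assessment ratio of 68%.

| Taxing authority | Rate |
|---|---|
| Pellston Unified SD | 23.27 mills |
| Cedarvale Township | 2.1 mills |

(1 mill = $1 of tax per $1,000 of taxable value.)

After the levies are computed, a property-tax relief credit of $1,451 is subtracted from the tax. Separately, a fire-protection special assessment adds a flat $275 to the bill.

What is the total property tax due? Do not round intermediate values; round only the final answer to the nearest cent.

$2,170.81

Assessed value = $194,000 × 0.68 = $131,920
Pellston Unified SD: $131,920 × 0.02327 = $3,069.7784
Cedarvale Township: $131,920 × 0.0021 = $277.032
Levies subtotal = $3,346.8104
After credit = $3,346.8104 − $1,451 = $1,895.8104
Total = $1,895.8104 + $275 = $2,170.8104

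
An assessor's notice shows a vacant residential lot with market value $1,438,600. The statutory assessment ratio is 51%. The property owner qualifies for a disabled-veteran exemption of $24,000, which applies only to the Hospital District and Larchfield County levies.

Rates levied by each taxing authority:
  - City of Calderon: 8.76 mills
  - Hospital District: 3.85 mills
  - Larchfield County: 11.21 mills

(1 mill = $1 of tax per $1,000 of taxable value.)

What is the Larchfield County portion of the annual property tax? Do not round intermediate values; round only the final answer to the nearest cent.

Assessed value = $1,438,600 × 0.51 = $733,686
Larchfield County taxable value = $733,686 − $24,000 = $709,686
Larchfield County levy = $709,686 × 0.01121 = $7,955.58006

$7,955.58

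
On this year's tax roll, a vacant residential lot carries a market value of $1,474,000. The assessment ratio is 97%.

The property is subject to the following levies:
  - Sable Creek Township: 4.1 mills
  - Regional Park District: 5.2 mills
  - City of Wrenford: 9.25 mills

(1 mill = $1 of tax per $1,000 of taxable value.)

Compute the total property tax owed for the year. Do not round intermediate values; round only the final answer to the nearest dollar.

$26,522

Assessed value = $1,474,000 × 0.97 = $1,429,780
Sable Creek Township: $1,429,780 × 0.0041 = $5,862.098
Regional Park District: $1,429,780 × 0.0052 = $7,434.856
City of Wrenford: $1,429,780 × 0.00925 = $13,225.465
Total = $5,862.098 + $7,434.856 + $13,225.465 = $26,522.419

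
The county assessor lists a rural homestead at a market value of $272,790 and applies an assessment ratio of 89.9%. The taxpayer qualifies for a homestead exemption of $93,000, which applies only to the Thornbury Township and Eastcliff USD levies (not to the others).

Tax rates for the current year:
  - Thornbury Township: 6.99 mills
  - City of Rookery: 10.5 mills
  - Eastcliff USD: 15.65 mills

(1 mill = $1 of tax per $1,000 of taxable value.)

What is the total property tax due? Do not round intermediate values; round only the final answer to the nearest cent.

Assessed value = $272,790 × 0.899 = $245,238.21
Thornbury Township: ($245,238.21 − $93,000) × 0.00699 = $152,238.21 × 0.00699 = $1,064.1450879
City of Rookery: $245,238.21 × 0.0105 = $2,575.001205
Eastcliff USD: ($245,238.21 − $93,000) × 0.01565 = $152,238.21 × 0.01565 = $2,382.5279865
Total = $6,021.6742794

$6,021.67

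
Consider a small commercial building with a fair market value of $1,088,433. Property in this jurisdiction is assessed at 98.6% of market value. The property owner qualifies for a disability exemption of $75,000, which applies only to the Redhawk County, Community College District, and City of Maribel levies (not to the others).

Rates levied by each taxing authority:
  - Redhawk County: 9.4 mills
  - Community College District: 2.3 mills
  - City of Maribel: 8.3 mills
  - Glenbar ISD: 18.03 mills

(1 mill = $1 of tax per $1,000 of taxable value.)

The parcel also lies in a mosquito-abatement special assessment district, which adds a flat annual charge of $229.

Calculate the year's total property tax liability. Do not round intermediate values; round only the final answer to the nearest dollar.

Assessed value = $1,088,433 × 0.986 = $1,073,194.938
Redhawk County: ($1,073,194.938 − $75,000) × 0.0094 = $998,194.938 × 0.0094 = $9,383.0324172
Community College District: ($1,073,194.938 − $75,000) × 0.0023 = $998,194.938 × 0.0023 = $2,295.8483574
City of Maribel: ($1,073,194.938 − $75,000) × 0.0083 = $998,194.938 × 0.0083 = $8,285.0179854
Glenbar ISD: $1,073,194.938 × 0.01803 = $19,349.70473214
Levies subtotal = $39,313.60349214
Total = $39,313.60349214 + $229 = $39,542.60349214

$39,543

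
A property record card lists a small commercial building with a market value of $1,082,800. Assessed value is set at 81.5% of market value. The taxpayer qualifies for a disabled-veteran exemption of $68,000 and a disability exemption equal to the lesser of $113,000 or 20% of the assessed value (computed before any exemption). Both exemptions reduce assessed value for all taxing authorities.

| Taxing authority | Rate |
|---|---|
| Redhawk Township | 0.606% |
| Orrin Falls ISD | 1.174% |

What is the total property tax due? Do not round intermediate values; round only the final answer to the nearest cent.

$12,486.38

Assessed value = $1,082,800 × 0.815 = $882,482
Disability exemption = min($113,000, 20% × $882,482) = min($113,000, $176,496.4) = $113,000 (dollar cap binds)
Taxable value = $882,482 − $68,000 − $113,000 = $701,482
Redhawk Township: $701,482 × 0.00606 = $4,250.98092
Orrin Falls ISD: $701,482 × 0.01174 = $8,235.39868
Total = $12,486.3796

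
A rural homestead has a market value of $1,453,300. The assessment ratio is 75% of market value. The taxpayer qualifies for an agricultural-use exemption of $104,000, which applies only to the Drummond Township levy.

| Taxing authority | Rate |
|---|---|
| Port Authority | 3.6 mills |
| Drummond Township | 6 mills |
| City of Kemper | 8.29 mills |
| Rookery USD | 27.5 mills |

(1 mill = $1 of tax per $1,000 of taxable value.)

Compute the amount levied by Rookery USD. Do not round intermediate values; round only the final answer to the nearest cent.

Assessed value = $1,453,300 × 0.75 = $1,089,975
Rookery USD taxable value = $1,089,975 (exemption does not apply)
Rookery USD levy = $1,089,975 × 0.0275 = $29,974.3125

$29,974.31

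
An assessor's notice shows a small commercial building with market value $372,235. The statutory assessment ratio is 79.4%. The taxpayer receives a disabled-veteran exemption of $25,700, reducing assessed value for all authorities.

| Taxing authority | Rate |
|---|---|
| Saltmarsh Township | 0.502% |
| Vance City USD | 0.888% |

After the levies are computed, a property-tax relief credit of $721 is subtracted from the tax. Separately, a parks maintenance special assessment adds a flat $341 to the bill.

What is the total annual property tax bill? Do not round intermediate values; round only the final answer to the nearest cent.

Assessed value = $372,235 × 0.794 = $295,554.59
Taxable value = $295,554.59 − $25,700 = $269,854.59
Saltmarsh Township: $269,854.59 × 0.00502 = $1,354.6700418
Vance City USD: $269,854.59 × 0.00888 = $2,396.3087592
Levies subtotal = $3,750.978801
After credit = $3,750.978801 − $721 = $3,029.978801
Total = $3,029.978801 + $341 = $3,370.978801

$3,370.98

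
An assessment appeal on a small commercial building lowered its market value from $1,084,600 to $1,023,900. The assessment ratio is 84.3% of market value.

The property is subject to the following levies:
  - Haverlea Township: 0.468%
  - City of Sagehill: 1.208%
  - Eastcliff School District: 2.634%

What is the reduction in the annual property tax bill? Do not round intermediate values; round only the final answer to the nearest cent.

Old assessed value = $1,084,600 × 0.843 = $914,317.8
New assessed value = $1,023,900 × 0.843 = $863,147.7
Combined rate = 0.00468 + 0.01208 + 0.02634 = 0.0431
Old tax = $914,317.8 × 0.0431 = $39,407.09718
New tax = $863,147.7 × 0.0431 = $37,201.66587
Reduction = $39,407.09718 − $37,201.66587 = $2,205.43131

$2,205.43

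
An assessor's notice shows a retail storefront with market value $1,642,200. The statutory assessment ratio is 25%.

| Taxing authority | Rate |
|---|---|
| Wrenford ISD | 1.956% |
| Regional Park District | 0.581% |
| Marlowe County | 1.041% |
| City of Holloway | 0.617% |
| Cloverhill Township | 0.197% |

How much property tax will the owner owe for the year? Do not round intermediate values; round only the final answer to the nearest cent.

$18,031.36

Assessed value = $1,642,200 × 0.25 = $410,550
Wrenford ISD: $410,550 × 0.01956 = $8,030.358
Regional Park District: $410,550 × 0.00581 = $2,385.2955
Marlowe County: $410,550 × 0.01041 = $4,273.8255
City of Holloway: $410,550 × 0.00617 = $2,533.0935
Cloverhill Township: $410,550 × 0.00197 = $808.7835
Total = $8,030.358 + $2,385.2955 + $4,273.8255 + $2,533.0935 + $808.7835 = $18,031.356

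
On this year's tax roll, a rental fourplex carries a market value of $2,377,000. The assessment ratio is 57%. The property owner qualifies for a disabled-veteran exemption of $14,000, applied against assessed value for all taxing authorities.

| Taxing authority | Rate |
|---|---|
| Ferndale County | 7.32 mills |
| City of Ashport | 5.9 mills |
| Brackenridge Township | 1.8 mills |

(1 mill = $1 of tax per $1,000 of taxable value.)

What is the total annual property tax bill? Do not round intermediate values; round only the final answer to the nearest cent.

$20,140.17

Assessed value = $2,377,000 × 0.57 = $1,354,890
Taxable value = $1,354,890 − $14,000 = $1,340,890
Ferndale County: $1,340,890 × 0.00732 = $9,815.3148
City of Ashport: $1,340,890 × 0.0059 = $7,911.251
Brackenridge Township: $1,340,890 × 0.0018 = $2,413.602
Total = $9,815.3148 + $7,911.251 + $2,413.602 = $20,140.1678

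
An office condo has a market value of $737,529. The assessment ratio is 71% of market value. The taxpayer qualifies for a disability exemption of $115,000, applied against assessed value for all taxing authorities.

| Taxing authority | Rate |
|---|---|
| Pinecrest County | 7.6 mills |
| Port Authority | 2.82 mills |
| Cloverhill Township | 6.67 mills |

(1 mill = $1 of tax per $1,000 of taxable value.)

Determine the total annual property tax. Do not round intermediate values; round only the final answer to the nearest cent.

Assessed value = $737,529 × 0.71 = $523,645.59
Taxable value = $523,645.59 − $115,000 = $408,645.59
Pinecrest County: $408,645.59 × 0.0076 = $3,105.706484
Port Authority: $408,645.59 × 0.00282 = $1,152.3805638
Cloverhill Township: $408,645.59 × 0.00667 = $2,725.6660853
Total = $3,105.706484 + $1,152.3805638 + $2,725.6660853 = $6,983.7531331

$6,983.75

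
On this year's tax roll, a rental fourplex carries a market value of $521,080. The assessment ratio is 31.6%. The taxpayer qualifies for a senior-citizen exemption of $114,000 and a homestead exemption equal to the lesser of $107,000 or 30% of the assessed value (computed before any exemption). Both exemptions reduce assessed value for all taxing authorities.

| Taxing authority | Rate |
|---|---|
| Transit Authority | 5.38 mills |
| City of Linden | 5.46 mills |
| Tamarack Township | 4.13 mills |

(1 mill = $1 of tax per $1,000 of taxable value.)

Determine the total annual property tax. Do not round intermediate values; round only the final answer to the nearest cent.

$18.91

Assessed value = $521,080 × 0.316 = $164,661.28
Homestead exemption = min($107,000, 30% × $164,661.28) = min($107,000, $49,398.384) = $49,398.384 (percentage binds)
Taxable value = $164,661.28 − $114,000 − $49,398.384 = $1,262.896
Transit Authority: $1,262.896 × 0.00538 = $6.79438048
City of Linden: $1,262.896 × 0.00546 = $6.89541216
Tamarack Township: $1,262.896 × 0.00413 = $5.21576048
Total = $18.90555312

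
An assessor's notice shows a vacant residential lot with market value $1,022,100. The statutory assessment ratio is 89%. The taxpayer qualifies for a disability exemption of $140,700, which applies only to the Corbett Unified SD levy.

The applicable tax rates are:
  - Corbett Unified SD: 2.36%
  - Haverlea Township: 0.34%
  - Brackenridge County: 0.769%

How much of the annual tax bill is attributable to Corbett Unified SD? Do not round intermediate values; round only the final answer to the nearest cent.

$18,147.67

Assessed value = $1,022,100 × 0.89 = $909,669
Corbett Unified SD taxable value = $909,669 − $140,700 = $768,969
Corbett Unified SD levy = $768,969 × 0.0236 = $18,147.6684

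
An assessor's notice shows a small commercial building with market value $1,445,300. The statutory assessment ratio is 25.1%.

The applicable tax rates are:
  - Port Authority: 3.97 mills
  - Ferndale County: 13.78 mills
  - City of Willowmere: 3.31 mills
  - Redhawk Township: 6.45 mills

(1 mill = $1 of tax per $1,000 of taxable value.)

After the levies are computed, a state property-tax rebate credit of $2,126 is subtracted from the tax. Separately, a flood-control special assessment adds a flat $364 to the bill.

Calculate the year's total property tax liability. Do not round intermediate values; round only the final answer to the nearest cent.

$8,217.81

Assessed value = $1,445,300 × 0.251 = $362,770.3
Port Authority: $362,770.3 × 0.00397 = $1,440.198091
Ferndale County: $362,770.3 × 0.01378 = $4,998.974734
City of Willowmere: $362,770.3 × 0.00331 = $1,200.769693
Redhawk Township: $362,770.3 × 0.00645 = $2,339.868435
Levies subtotal = $9,979.810953
After credit = $9,979.810953 − $2,126 = $7,853.810953
Total = $7,853.810953 + $364 = $8,217.810953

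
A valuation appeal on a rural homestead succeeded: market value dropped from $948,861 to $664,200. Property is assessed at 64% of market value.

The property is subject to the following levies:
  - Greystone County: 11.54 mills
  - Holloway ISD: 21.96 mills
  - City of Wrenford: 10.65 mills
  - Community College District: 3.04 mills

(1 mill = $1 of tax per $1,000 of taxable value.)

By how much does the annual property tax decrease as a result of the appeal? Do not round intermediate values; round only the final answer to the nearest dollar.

Old assessed value = $948,861 × 0.64 = $607,271.04
New assessed value = $664,200 × 0.64 = $425,088
Combined rate = 0.01154 + 0.02196 + 0.01065 + 0.00304 = 0.04719
Old tax = $607,271.04 × 0.04719 = $28,657.1203776
New tax = $425,088 × 0.04719 = $20,059.90272
Reduction = $28,657.1203776 − $20,059.90272 = $8,597.2176576

$8,597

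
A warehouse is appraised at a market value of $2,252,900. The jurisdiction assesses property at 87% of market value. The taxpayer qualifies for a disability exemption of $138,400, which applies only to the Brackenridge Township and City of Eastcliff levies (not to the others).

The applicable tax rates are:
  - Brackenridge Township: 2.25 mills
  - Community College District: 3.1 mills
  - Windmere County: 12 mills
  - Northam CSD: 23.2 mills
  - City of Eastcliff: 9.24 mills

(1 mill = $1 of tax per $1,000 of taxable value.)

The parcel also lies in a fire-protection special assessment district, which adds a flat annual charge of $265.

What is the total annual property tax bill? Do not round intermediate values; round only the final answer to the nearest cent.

$96,264.33

Assessed value = $2,252,900 × 0.87 = $1,960,023
Brackenridge Township: ($1,960,023 − $138,400) × 0.00225 = $1,821,623 × 0.00225 = $4,098.65175
Community College District: $1,960,023 × 0.0031 = $6,076.0713
Windmere County: $1,960,023 × 0.012 = $23,520.276
Northam CSD: $1,960,023 × 0.0232 = $45,472.5336
City of Eastcliff: ($1,960,023 − $138,400) × 0.00924 = $1,821,623 × 0.00924 = $16,831.79652
Levies subtotal = $95,999.32917
Total = $95,999.32917 + $265 = $96,264.32917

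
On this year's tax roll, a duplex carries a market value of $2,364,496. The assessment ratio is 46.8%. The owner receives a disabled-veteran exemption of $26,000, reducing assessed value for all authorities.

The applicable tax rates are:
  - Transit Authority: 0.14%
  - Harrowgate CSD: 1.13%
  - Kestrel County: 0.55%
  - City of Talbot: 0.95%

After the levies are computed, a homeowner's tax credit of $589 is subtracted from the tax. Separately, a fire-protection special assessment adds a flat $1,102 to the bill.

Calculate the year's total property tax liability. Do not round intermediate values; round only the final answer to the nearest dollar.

Assessed value = $2,364,496 × 0.468 = $1,106,584.128
Taxable value = $1,106,584.128 − $26,000 = $1,080,584.128
Transit Authority: $1,080,584.128 × 0.0014 = $1,512.8177792
Harrowgate CSD: $1,080,584.128 × 0.0113 = $12,210.6006464
Kestrel County: $1,080,584.128 × 0.0055 = $5,943.212704
City of Talbot: $1,080,584.128 × 0.0095 = $10,265.549216
Levies subtotal = $29,932.1803456
After credit = $29,932.1803456 − $589 = $29,343.1803456
Total = $29,343.1803456 + $1,102 = $30,445.1803456

$30,445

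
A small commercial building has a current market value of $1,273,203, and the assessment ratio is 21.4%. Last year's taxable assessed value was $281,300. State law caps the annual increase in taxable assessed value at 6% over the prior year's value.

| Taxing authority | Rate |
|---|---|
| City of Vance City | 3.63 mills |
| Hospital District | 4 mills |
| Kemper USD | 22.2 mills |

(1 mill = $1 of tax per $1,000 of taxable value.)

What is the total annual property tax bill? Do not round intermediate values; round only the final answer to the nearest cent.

$8,127.64

Uncapped assessed value = $1,273,203 × 0.214 = $272,465.442
Cap limit = $281,300 × 1.06 = $298,178
Taxable assessed value = min($272,465.442, $298,178) = $272,465.442 (cap does not bind)
City of Vance City: $272,465.442 × 0.00363 = $989.04955446
Hospital District: $272,465.442 × 0.004 = $1,089.861768
Kemper USD: $272,465.442 × 0.0222 = $6,048.7328124
Total = $8,127.64413486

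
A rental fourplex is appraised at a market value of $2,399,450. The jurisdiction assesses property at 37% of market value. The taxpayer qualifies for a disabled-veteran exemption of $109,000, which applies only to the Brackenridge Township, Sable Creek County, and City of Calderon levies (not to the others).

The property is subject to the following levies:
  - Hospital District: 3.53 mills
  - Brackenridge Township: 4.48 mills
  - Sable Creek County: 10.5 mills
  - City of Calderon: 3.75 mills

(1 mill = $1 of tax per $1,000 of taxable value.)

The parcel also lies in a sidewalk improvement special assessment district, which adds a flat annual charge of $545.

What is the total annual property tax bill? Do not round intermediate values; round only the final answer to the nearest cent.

$18,265.78

Assessed value = $2,399,450 × 0.37 = $887,796.5
Hospital District: $887,796.5 × 0.00353 = $3,133.921645
Brackenridge Township: ($887,796.5 − $109,000) × 0.00448 = $778,796.5 × 0.00448 = $3,489.00832
Sable Creek County: ($887,796.5 − $109,000) × 0.0105 = $778,796.5 × 0.0105 = $8,177.36325
City of Calderon: ($887,796.5 − $109,000) × 0.00375 = $778,796.5 × 0.00375 = $2,920.486875
Levies subtotal = $17,720.78009
Total = $17,720.78009 + $545 = $18,265.78009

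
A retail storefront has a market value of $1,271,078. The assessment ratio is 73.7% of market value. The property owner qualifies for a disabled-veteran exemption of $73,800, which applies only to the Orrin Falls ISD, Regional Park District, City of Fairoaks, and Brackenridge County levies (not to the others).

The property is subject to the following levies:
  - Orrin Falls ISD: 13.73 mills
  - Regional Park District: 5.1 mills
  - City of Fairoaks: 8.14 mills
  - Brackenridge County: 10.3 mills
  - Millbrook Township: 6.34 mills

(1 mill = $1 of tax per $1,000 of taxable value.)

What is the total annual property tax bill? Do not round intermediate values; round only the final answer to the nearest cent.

Assessed value = $1,271,078 × 0.737 = $936,784.486
Orrin Falls ISD: ($936,784.486 − $73,800) × 0.01373 = $862,984.486 × 0.01373 = $11,848.77699278
Regional Park District: ($936,784.486 − $73,800) × 0.0051 = $862,984.486 × 0.0051 = $4,401.2208786
City of Fairoaks: ($936,784.486 − $73,800) × 0.00814 = $862,984.486 × 0.00814 = $7,024.69371604
Brackenridge County: ($936,784.486 − $73,800) × 0.0103 = $862,984.486 × 0.0103 = $8,888.7402058
Millbrook Township: $936,784.486 × 0.00634 = $5,939.21364124
Total = $38,102.64543446

$38,102.65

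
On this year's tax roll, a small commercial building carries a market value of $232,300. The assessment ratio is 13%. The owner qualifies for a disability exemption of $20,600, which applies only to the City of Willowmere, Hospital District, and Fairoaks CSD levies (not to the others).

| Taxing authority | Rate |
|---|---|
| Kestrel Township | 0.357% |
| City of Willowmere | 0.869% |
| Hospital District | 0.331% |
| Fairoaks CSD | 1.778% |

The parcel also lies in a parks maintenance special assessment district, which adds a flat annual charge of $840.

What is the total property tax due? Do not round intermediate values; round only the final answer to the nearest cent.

$1,233.67

Assessed value = $232,300 × 0.13 = $30,199
Kestrel Township: $30,199 × 0.00357 = $107.81043
City of Willowmere: ($30,199 − $20,600) × 0.00869 = $9,599 × 0.00869 = $83.41531
Hospital District: ($30,199 − $20,600) × 0.00331 = $9,599 × 0.00331 = $31.77269
Fairoaks CSD: ($30,199 − $20,600) × 0.01778 = $9,599 × 0.01778 = $170.67022
Levies subtotal = $393.66865
Total = $393.66865 + $840 = $1,233.66865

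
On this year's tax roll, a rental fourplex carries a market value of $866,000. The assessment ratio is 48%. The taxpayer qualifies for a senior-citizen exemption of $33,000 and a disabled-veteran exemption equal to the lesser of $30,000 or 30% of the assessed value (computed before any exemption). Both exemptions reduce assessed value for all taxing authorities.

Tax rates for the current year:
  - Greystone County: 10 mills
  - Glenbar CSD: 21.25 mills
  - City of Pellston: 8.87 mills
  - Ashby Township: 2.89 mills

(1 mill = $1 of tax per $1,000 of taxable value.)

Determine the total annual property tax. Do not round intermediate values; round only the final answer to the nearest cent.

Assessed value = $866,000 × 0.48 = $415,680
Disabled-veteran exemption = min($30,000, 30% × $415,680) = min($30,000, $124,704) = $30,000 (dollar cap binds)
Taxable value = $415,680 − $33,000 − $30,000 = $352,680
Greystone County: $352,680 × 0.01 = $3,526.8
Glenbar CSD: $352,680 × 0.02125 = $7,494.45
City of Pellston: $352,680 × 0.00887 = $3,128.2716
Ashby Township: $352,680 × 0.00289 = $1,019.2452
Total = $15,168.7668

$15,168.77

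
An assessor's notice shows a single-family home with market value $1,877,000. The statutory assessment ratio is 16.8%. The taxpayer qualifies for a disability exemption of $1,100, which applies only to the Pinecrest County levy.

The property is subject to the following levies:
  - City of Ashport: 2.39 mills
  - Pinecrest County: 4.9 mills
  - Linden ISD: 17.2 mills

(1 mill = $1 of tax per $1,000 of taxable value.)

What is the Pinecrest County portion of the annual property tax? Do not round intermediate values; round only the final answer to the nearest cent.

$1,539.76

Assessed value = $1,877,000 × 0.168 = $315,336
Pinecrest County taxable value = $315,336 − $1,100 = $314,236
Pinecrest County levy = $314,236 × 0.0049 = $1,539.7564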